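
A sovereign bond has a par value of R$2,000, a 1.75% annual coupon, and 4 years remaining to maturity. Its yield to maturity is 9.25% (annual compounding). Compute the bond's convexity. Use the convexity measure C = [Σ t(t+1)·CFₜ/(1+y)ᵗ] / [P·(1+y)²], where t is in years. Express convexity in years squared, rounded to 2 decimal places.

16.09

With y = 0.0925:
  t   CF        PV=CF/(1+0.0925)^t    t·PV        t(t+1)·PV
  1        35.00        32.0366        32.0366          64.0732
  2        35.00        29.3241        58.6483         175.9448
  3        35.00        26.8413        80.5239         322.0957
  4     2,035.00     1,428.4947     5,713.9788      28,569.8938
  Σ                  1,516.6967     5,885.1876      29,132.0076
P = 1,516.6967.
Convexity = Σ t(t+1)·PV / [P·(1+y)²] = 29,132.0076 / (1,516.6967 × 1.193556) = 16.09269.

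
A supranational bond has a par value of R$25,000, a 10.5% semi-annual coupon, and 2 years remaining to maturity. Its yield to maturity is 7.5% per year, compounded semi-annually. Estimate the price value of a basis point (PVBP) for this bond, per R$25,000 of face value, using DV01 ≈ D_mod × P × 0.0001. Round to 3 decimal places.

Periodic yield y = 0.0375.
  t   CF        PV=CF/(1+0.0375)^t    t·PV
  1     1,312.50     1,265.0602     1,265.0602
  2     1,312.50     1,219.3352     2,438.6703
  3     1,312.50     1,175.2628     3,525.7884
  4    26,312.50    22,709.6108    90,838.4433
  Σ                 26,369.2690    98,067.9623
P = 26,369.2690; D_Mac = 3.71902 half-year periods = 1.85951 yrs; D_mod = 1.79230 yrs.
DV01 ≈ 1.79230 × 26,369.2690 × 0.0001 = 4.726167.

R$4.726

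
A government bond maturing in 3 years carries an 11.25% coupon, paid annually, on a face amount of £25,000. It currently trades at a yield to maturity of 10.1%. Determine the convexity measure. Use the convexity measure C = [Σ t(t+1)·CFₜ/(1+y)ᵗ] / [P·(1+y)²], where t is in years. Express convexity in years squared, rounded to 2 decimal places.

With y = 0.101:
  t   CF        PV=CF/(1+0.101)^t    t·PV        t(t+1)·PV
  1     2,812.50     2,554.4959     2,554.4959       5,108.9918
  2     2,812.50     2,320.1598     4,640.3196      13,920.9587
  3    27,812.50    20,839.0574    62,517.1723     250,068.6891
  Σ                 25,713.7131    69,711.9877     269,098.6396
P = 25,713.7131.
Convexity = Σ t(t+1)·PV / [P·(1+y)²] = 269,098.6396 / (25,713.7131 × 1.212201) = 8.63321.

8.63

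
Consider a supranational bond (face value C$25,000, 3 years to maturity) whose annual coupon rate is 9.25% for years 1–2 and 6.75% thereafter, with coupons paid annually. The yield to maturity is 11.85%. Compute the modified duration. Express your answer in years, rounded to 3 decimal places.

Periodic yield y = 0.1185. First find Macaulay duration:
  t   CF        PV=CF/(1+0.1185)^t    t·PV
  1     2,312.50     2,067.5011     2,067.5011
  2     2,312.50     1,848.4588     3,696.9175
  3    26,687.50    19,072.1620    57,216.4860
  Σ                 22,988.1219    62,980.9046
P = 22,988.1219; Macaulay duration = 62,980.9046 / 22,988.1219 = 2.73972 years.
Modified duration = D_Mac / (1 + y) = 2.73972 / 1.1185 = 2.44945 years.

2.449 years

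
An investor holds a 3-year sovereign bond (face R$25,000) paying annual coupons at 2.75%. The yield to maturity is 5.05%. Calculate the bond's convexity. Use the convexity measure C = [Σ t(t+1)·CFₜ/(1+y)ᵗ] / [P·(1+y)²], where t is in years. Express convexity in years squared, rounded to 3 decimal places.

With y = 0.0505:
  t   CF        PV=CF/(1+0.0505)^t    t·PV        t(t+1)·PV
  1       687.50       654.4503       654.4503       1,308.9005
  2       687.50       622.9893     1,245.9786       3,737.9358
  3    25,687.50    22,158.1587    66,474.4762     265,897.9047
  Σ                 23,435.5983    68,374.9050     270,944.7410
P = 23,435.5983.
Convexity = Σ t(t+1)·PV / [P·(1+y)²] = 270,944.7410 / (23,435.5983 × 1.103550) = 10.47641.

10.476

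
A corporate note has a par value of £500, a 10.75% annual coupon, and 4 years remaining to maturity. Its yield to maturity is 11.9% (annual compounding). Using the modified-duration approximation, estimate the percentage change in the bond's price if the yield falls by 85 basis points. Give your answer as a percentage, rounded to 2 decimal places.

Periodic yield y = 0.119. Modified duration first:
  t   CF        PV=CF/(1+0.119)^t    t·PV
  1        53.75        48.0340        48.0340
  2        53.75        42.9258        85.8516
  3        53.75        38.3608       115.0825
  4       553.75       353.1778     1,412.7112
  Σ                    482.4984     1,661.6793
P = 482.4984; D_Mac = 3.44391 yrs; D_mod = 3.44391/(1+0.119) = 3.07766 yrs.
ΔP/P ≈ -D_mod · Δy = -3.07766 × (-0.0085) = +0.026160 = +2.6160%.

+2.62%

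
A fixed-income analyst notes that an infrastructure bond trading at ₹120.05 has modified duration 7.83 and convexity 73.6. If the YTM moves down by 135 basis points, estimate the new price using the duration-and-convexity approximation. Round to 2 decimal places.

₹133.55

Duration effect: -D_mod·Δy = -7.83 × (-0.0135) = +0.105705
Convexity effect: ½·C·(Δy)² = 0.5 × 73.6 × (-0.0135)² = +0.0067068
ΔP/P ≈ +0.105705 + 0.0067068 = +0.1124118
New price ≈ 120.05 × (1 + 0.1124118) = 133.54503659.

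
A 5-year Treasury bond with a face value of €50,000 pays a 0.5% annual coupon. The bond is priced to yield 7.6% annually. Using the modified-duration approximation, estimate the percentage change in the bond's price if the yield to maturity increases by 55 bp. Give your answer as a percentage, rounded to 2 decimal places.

-2.52%

Periodic yield y = 0.076. Modified duration first:
  t   CF        PV=CF/(1+0.076)^t    t·PV
  1       250.00       232.3420       232.3420
  2       250.00       215.9312       431.8625
  3       250.00       200.6796       602.0388
  4       250.00       186.5052       746.0208
  5    50,250.00    34,839.7243   174,198.6214
  Σ                 35,675.1823   176,210.8854
P = 35,675.1823; D_Mac = 4.93931 yrs; D_mod = 4.93931/(1+0.076) = 4.59044 yrs.
ΔP/P ≈ -D_mod · Δy = -4.59044 × (+0.0055) = -0.025247 = -2.5247%.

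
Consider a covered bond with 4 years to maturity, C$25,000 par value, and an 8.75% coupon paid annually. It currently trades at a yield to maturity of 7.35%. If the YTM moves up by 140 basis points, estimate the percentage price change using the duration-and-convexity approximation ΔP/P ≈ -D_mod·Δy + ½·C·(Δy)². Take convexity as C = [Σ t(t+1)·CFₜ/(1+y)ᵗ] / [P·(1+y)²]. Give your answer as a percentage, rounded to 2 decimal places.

-4.49%

With y = 0.0735:
  t   CF        PV=CF/(1+0.0735)^t    t·PV        t(t+1)·PV
  1     2,187.50     2,037.7271     2,037.7271       4,075.4541
  2     2,187.50     1,898.2087     3,796.4174      11,389.2523
  3     2,187.50     1,768.2429     5,304.7286      21,218.9144
  4    27,187.50    20,472.0380    81,888.1520     409,440.7602
  Σ                 26,176.2167    93,027.0251     446,124.3811
P = 26,176.2167; D_Mac = 3.55388 yrs; D_mod = 3.31055 yrs; C = 14.78921.
Duration effect: -3.31055 × (+0.014) = -0.046348
Convexity effect: 0.5 × 14.78921 × (0.014)² = +0.0014493
ΔP/P ≈ -0.046348 + 0.0014493 = -0.044898 = -4.4898%.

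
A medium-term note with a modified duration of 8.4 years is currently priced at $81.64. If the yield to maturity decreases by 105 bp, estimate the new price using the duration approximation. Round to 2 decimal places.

$88.84

Duration approximation: ΔP/P ≈ -D_mod · Δy = -8.4 × (-0.0105) = +0.088200.
New price ≈ 81.64 × (1 + 0.088200) = 88.840648.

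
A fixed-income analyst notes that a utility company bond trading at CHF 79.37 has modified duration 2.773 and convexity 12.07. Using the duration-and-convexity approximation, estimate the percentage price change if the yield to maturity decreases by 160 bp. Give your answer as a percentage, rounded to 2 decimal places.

Duration effect: -D_mod·Δy = -2.773 × (-0.016) = +0.044368
Convexity effect: ½·C·(Δy)² = 0.5 × 12.07 × (-0.016)² = +0.00154496
ΔP/P ≈ +0.044368 + 0.00154496 = +0.04591296
= +4.591296%.

+4.59%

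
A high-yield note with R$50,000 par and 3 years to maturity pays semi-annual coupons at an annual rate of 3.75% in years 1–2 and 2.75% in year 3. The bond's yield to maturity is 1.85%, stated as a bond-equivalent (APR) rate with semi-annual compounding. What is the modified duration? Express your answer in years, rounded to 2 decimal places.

Periodic yield y = 0.00925. First find Macaulay duration:
  t   CF        PV=CF/(1+0.00925)^t    t·PV
  1       937.50       928.9076       928.9076
  2       937.50       920.3940     1,840.7879
  3       937.50       911.9583     2,735.8750
  4       937.50       903.6000     3,614.4002
  5       687.50       656.5668     3,282.8340
  6    50,687.50    47,963.2190   287,779.3143
  Σ                 52,284.6458   300,182.1190
P = 52,284.6458; Macaulay duration = 300,182.1190 / 52,284.6458 = 5.74131 half-year periods = 2.87065 years.
Modified duration = D_Mac / (1 + y) = 2.87065 / 1.00925 = 2.84434 years.

2.84 years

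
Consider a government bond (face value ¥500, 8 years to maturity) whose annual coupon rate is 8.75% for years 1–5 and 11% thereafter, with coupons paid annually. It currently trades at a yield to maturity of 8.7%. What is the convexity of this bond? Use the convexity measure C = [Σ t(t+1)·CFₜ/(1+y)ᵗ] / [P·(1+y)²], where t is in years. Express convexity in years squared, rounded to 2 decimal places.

42.01

With y = 0.087:
  t   CF        PV=CF/(1+0.087)^t    t·PV        t(t+1)·PV
  1        43.75        40.2484        40.2484          80.4968
  2        43.75        37.0270        74.0541         222.1622
  3        43.75        34.0635       102.1905         408.7621
  4        43.75        31.3372       125.3487         626.7436
  5        43.75        28.8291       144.1453         864.8715
  6        55.00        33.3415       200.0491       1,400.3439
  7        55.00        30.6730       214.7108       1,717.6865
  8       555.00       284.7453     2,277.9627      20,501.6647
  Σ                    520.2650     3,178.7097      25,822.7314
P = 520.2650.
Convexity = Σ t(t+1)·PV / [P·(1+y)²] = 25,822.7314 / (520.2650 × 1.181569) = 42.00669.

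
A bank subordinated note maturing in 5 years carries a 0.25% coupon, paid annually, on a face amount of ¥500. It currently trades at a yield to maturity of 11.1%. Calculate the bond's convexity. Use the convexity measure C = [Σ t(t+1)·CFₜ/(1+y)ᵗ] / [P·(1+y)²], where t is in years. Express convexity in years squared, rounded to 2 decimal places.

With y = 0.111:
  t   CF        PV=CF/(1+0.111)^t    t·PV        t(t+1)·PV
  1         1.25         1.1251         1.1251           2.2502
  2         1.25         1.0127         2.0254           6.0762
  3         1.25         0.9115         2.7346          10.9383
  4         1.25         0.8205         3.2818          16.4091
  5       501.25       296.1311     1,480.6557       8,883.9345
  Σ                    300.0009     1,489.8226       8,919.6082
P = 300.0009.
Convexity = Σ t(t+1)·PV / [P·(1+y)²] = 8,919.6082 / (300.0009 × 1.234321) = 24.08768.

24.09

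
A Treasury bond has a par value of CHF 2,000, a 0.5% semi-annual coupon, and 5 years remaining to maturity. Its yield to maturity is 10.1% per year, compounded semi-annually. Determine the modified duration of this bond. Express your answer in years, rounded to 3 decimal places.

4.688 years

Periodic yield y = 0.0505. First find Macaulay duration:
  t   CF        PV=CF/(1+0.0505)^t    t·PV
  1         5.00         4.7596         4.7596
  2         5.00         4.5308         9.0617
  3         5.00         4.3130        12.9391
  4         5.00         4.1057        16.4227
  5         5.00         3.9083        19.5416
  6         5.00         3.7204        22.3226
  7         5.00         3.5416        24.7911
  8         5.00         3.3713        26.9707
  9         5.00         3.2093        28.8834
  10    2,005.00     1,225.0500    12,250.4999
  Σ                  1,260.5101    12,416.1923
P = 1,260.5101; Macaulay duration = 12,416.1923 / 1,260.5101 = 9.85013 half-year periods = 4.92507 years.
Modified duration = D_Mac / (1 + y) = 4.92507 / 1.0505 = 4.68831 years.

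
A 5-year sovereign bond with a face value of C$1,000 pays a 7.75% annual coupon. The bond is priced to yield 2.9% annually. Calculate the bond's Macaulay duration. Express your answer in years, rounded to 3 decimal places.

4.401 years

Periodic yield y = 0.029. Discount each cash flow and weight by its year:
  t   CF        PV=CF/(1+0.029)^t    t·PV
  1        77.50        75.3158        75.3158
  2        77.50        73.1932       146.3865
  3        77.50        71.1305       213.3914
  4        77.50        69.1258       276.5032
  5     1,077.50       933.9861     4,669.9304
  Σ                  1,222.7514     5,381.5273
Price P = Σ PV = 1,222.7514.
Macaulay duration = Σ(t·PV) / P = 5,381.5273 / 1,222.7514 = 4.40116 years.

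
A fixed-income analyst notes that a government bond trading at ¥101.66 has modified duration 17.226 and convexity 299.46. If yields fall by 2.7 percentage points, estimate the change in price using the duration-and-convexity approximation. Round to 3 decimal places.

Duration effect: -D_mod·Δy = -17.226 × (-0.027) = +0.465102
Convexity effect: ½·C·(Δy)² = 0.5 × 299.46 × (-0.027)² = +0.10915317
ΔP/P ≈ +0.465102 + 0.10915317 = +0.57425517
ΔP ≈ 101.66 × (+0.57425517) = +58.3787805822.

+¥58.379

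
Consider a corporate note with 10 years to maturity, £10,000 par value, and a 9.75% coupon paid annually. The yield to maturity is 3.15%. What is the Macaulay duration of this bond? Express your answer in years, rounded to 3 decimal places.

7.482 years

Periodic yield y = 0.0315. Discount each cash flow and weight by its year:
  t   CF        PV=CF/(1+0.0315)^t    t·PV
  1       975.00       945.2254       945.2254
  2       975.00       916.3601     1,832.7201
  3       975.00       888.3762     2,665.1286
  4       975.00       861.2469     3,444.9877
  5       975.00       834.9461     4,174.7306
  6       975.00       809.4485     4,856.6910
  7       975.00       784.7295     5,493.1066
  8       975.00       760.7654     6,086.1233
  9       975.00       737.5331     6,637.7980
  10   10,975.00     8,048.4492    80,484.4917
  Σ                 15,587.0804   116,621.0032
Price P = Σ PV = 15,587.0804.
Macaulay duration = Σ(t·PV) / P = 116,621.0032 / 15,587.0804 = 7.48190 years.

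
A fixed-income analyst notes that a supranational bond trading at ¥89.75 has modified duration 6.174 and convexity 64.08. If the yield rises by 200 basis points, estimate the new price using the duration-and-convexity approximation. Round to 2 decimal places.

Duration effect: -D_mod·Δy = -6.174 × (+0.02) = -0.123480
Convexity effect: ½·C·(Δy)² = 0.5 × 64.08 × (0.02)² = +0.0128160
ΔP/P ≈ -0.123480 + 0.0128160 = -0.110664
New price ≈ 89.75 × (1 - 0.110664) = 79.817906.

¥79.82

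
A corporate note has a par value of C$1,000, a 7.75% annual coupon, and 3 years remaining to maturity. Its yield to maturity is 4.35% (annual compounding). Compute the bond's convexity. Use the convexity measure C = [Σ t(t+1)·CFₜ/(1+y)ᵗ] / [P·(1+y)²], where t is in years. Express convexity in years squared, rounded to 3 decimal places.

With y = 0.0435:
  t   CF        PV=CF/(1+0.0435)^t    t·PV        t(t+1)·PV
  1        77.50        74.2693        74.2693         148.5386
  2        77.50        71.1732       142.3465         427.0395
  3     1,077.50       948.2873     2,844.8618      11,379.4472
  Σ                  1,093.7298     3,061.4776      11,955.0253
P = 1,093.7298.
Convexity = Σ t(t+1)·PV / [P·(1+y)²] = 11,955.0253 / (1,093.7298 × 1.088892) = 10.03819.

10.038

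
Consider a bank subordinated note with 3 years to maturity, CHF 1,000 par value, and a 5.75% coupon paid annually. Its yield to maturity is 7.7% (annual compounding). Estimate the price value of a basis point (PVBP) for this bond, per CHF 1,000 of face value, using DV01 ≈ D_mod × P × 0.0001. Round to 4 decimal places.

CHF 0.2500

Periodic yield y = 0.077.
  t   CF        PV=CF/(1+0.077)^t    t·PV
  1        57.50        53.3890        53.3890
  2        57.50        49.5720        99.1440
  3     1,057.50       846.5123     2,539.5369
  Σ                    949.4733     2,692.0699
P = 949.4733; D_Mac = 2.83533 yrs; D_mod = 2.63262 yrs.
DV01 ≈ 2.63262 × 949.4733 × 0.0001 = 0.249960.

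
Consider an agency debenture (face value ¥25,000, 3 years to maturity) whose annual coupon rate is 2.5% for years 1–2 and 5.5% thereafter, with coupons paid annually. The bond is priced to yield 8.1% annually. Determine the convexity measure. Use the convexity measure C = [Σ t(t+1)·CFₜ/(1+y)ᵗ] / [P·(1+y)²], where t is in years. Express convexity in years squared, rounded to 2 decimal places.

With y = 0.081:
  t   CF        PV=CF/(1+0.081)^t    t·PV        t(t+1)·PV
  1       625.00       578.1684       578.1684       1,156.3367
  2       625.00       534.8458     1,069.6917       3,209.0751
  3    26,375.00    20,879.2737    62,637.8210     250,551.2839
  Σ                 21,992.2879    64,285.6810     254,916.6957
P = 21,992.2879.
Convexity = Σ t(t+1)·PV / [P·(1+y)²] = 254,916.6957 / (21,992.2879 × 1.168561) = 9.91920.

9.92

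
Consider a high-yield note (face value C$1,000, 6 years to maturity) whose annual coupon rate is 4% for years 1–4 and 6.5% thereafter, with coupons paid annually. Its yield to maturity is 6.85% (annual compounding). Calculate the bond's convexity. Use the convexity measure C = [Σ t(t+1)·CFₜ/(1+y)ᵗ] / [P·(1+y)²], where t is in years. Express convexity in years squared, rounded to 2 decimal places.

31.93

With y = 0.0685:
  t   CF        PV=CF/(1+0.0685)^t    t·PV        t(t+1)·PV
  1        40.00        37.4357        37.4357          74.8713
  2        40.00        35.0357        70.0714         210.2143
  3        40.00        32.7896        98.3689         393.4755
  4        40.00        30.6875       122.7501         613.7505
  5        65.00        46.6703       233.3516       1,400.1094
  6     1,065.00       715.6529     4,293.9175      30,057.4227
  Σ                    898.2718     4,855.8952      32,749.8437
P = 898.2718.
Convexity = Σ t(t+1)·PV / [P·(1+y)²] = 32,749.8437 / (898.2718 × 1.141692) = 31.93393.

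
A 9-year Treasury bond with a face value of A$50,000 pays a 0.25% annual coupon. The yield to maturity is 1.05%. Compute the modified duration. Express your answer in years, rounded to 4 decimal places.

8.8141 years

Periodic yield y = 0.0105. First find Macaulay duration:
  t   CF        PV=CF/(1+0.0105)^t    t·PV
  1       125.00       123.7011       123.7011
  2       125.00       122.4158       244.8315
  3       125.00       121.1438       363.4313
  4       125.00       119.8850       479.5399
  5       125.00       118.6393       593.1963
  6       125.00       117.4065       704.4389
  7       125.00       116.1865       813.3057
  8       125.00       114.9792       919.8340
  9    50,125.00    45,627.5894   410,648.3048
  Σ                 46,581.9466   414,890.5837
P = 46,581.9466; Macaulay duration = 414,890.5837 / 46,581.9466 = 8.90668 years.
Modified duration = D_Mac / (1 + y) = 8.90668 / 1.0105 = 8.81413 years.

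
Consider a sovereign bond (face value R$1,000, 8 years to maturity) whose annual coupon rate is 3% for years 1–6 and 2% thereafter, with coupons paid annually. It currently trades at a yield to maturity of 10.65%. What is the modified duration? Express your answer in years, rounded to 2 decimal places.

6.28 years

Periodic yield y = 0.1065. First find Macaulay duration:
  t   CF        PV=CF/(1+0.1065)^t    t·PV
  1        30.00        27.1125        27.1125
  2        30.00        24.5030        49.0059
  3        30.00        22.1446        66.4337
  4        30.00        20.0132        80.0526
  5        30.00        18.0869        90.4345
  6        30.00        16.3460        98.0763
  7        20.00         9.8485        68.9395
  8     1,020.00       453.9299     3,631.4395
  Σ                    591.9846     4,111.4945
P = 591.9846; Macaulay duration = 4,111.4945 / 591.9846 = 6.94527 years.
Modified duration = D_Mac / (1 + y) = 6.94527 / 1.1065 = 6.27679 years.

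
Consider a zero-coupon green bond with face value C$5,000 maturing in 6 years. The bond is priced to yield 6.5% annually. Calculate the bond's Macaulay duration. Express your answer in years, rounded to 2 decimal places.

A zero-coupon bond has a single cash flow at maturity, so its Macaulay duration equals its maturity: 6 years.

6.00 years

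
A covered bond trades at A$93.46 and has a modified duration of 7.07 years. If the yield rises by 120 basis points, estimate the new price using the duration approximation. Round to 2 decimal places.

Duration approximation: ΔP/P ≈ -D_mod · Δy = -7.07 × (+0.012) = -0.084840.
New price ≈ 93.46 × (1 - 0.084840) = 85.5308536.

A$85.53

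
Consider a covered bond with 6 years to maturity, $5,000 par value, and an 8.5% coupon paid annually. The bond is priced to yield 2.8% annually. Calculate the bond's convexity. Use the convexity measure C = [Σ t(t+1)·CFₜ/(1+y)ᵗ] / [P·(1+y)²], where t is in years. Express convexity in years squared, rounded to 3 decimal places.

31.721

With y = 0.028:
  t   CF        PV=CF/(1+0.028)^t    t·PV        t(t+1)·PV
  1       425.00       413.4241       413.4241         826.8482
  2       425.00       402.1635       804.3271       2,412.9813
  3       425.00       391.2097     1,173.6290       4,694.5161
  4       425.00       380.5542     1,522.2166       7,611.0832
  5       425.00       370.1889     1,850.9443      11,105.6661
  6     5,425.00     4,596.6460    27,579.8757     193,059.1301
  Σ                  6,554.1863    33,344.4169     219,710.2250
P = 6,554.1863.
Convexity = Σ t(t+1)·PV / [P·(1+y)²] = 219,710.2250 / (6,554.1863 × 1.056784) = 31.72088.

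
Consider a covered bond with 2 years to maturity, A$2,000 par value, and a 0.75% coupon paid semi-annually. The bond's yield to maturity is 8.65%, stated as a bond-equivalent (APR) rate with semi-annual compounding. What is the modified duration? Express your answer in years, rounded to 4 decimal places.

1.9054 years

Periodic yield y = 0.04325. First find Macaulay duration:
  t   CF        PV=CF/(1+0.04325)^t    t·PV
  1         7.50         7.1891         7.1891
  2         7.50         6.8910        13.7821
  3         7.50         6.6054        19.8161
  4     2,007.50     1,694.7357     6,778.9428
  Σ                  1,715.4212     6,819.7300
P = 1,715.4212; Macaulay duration = 6,819.7300 / 1,715.4212 = 3.97554 half-year periods = 1.98777 years.
Modified duration = D_Mac / (1 + y) = 1.98777 / 1.04325 = 1.90536 years.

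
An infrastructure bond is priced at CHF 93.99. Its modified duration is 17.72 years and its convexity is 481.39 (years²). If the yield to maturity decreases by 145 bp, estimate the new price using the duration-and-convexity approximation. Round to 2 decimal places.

Duration effect: -D_mod·Δy = -17.72 × (-0.0145) = +0.256940
Convexity effect: ½·C·(Δy)² = 0.5 × 481.39 × (-0.0145)² = +0.05060612375
ΔP/P ≈ +0.256940 + 0.05060612375 = +0.30754612375
New price ≈ 93.99 × (1 + 0.30754612375) = 122.8962601712625.

CHF 122.90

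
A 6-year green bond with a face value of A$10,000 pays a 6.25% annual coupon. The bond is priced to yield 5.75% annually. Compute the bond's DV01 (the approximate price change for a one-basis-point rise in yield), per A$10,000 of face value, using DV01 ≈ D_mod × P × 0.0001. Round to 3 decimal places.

Periodic yield y = 0.0575.
  t   CF        PV=CF/(1+0.0575)^t    t·PV
  1       625.00       591.0165       591.0165
  2       625.00       558.8809     1,117.7618
  3       625.00       528.4926     1,585.4777
  4       625.00       499.7566     1,999.0263
  5       625.00       472.5830     2,362.9152
  6    10,625.00     7,597.0797    45,582.4782
  Σ                 10,247.8093    53,238.6758
P = 10,247.8093; D_Mac = 5.19513 yrs; D_mod = 4.91265 yrs.
DV01 ≈ 4.91265 × 10,247.8093 × 0.0001 = 5.034390.

A$5.034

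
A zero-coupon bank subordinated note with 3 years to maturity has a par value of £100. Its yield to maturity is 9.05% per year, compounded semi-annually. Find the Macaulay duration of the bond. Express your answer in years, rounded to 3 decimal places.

A zero-coupon bond has a single cash flow at maturity, so its Macaulay duration equals its maturity: 3 years.
(Equivalently: 6 semi-annual periods ÷ 2 = 3 years.)

3.000 years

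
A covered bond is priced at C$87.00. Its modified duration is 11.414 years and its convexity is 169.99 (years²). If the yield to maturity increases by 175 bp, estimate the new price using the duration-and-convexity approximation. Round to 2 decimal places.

Duration effect: -D_mod·Δy = -11.414 × (+0.0175) = -0.199745
Convexity effect: ½·C·(Δy)² = 0.5 × 169.99 × (0.0175)² = +0.02602971875
ΔP/P ≈ -0.199745 + 0.02602971875 = -0.17371528125
New price ≈ 87.00 × (1 - 0.17371528125) = 71.88677053125.

C$71.89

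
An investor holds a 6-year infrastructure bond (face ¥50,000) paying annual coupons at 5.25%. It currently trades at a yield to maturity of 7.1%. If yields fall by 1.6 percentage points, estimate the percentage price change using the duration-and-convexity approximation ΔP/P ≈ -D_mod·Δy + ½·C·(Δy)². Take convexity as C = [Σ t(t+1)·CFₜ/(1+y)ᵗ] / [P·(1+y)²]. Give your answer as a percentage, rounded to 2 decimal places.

With y = 0.071:
  t   CF        PV=CF/(1+0.071)^t    t·PV        t(t+1)·PV
  1     2,625.00     2,450.9804     2,450.9804       4,901.9608
  2     2,625.00     2,288.4971     4,576.9942      13,730.9826
  3     2,625.00     2,136.7853     6,410.3560      25,641.4241
  4     2,625.00     1,995.1310     7,980.5241      39,902.6207
  5     2,625.00     1,862.8674     9,314.3372      55,886.0234
  6    52,625.00    34,870.2679   209,221.6073   1,464,551.2514
  Σ                 45,604.5292   239,954.7993   1,604,614.2630
P = 45,604.5292; D_Mac = 5.26164 yrs; D_mod = 4.91283 yrs; C = 30.67494.
Duration effect: -4.91283 × (-0.016) = +0.078605
Convexity effect: 0.5 × 30.67494 × (-0.016)² = +0.0039264
ΔP/P ≈ +0.078605 + 0.0039264 = +0.082532 = +8.2532%.

+8.25%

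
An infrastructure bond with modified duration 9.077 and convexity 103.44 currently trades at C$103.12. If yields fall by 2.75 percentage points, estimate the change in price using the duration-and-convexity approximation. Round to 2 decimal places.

+C$29.77

Duration effect: -D_mod·Δy = -9.077 × (-0.0275) = +0.2496175
Convexity effect: ½·C·(Δy)² = 0.5 × 103.44 × (-0.0275)² = +0.03911325
ΔP/P ≈ +0.2496175 + 0.03911325 = +0.28873075
ΔP ≈ 103.12 × (+0.28873075) = +29.77391494.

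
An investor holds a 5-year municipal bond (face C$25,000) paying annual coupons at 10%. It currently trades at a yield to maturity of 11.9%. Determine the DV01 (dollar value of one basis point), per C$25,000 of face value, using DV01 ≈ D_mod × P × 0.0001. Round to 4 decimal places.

Periodic yield y = 0.119.
  t   CF        PV=CF/(1+0.119)^t    t·PV
  1     2,500.00     2,234.1376     2,234.1376
  2     2,500.00     1,996.5484     3,993.0967
  3     2,500.00     1,784.2255     5,352.6766
  4     2,500.00     1,594.4822     6,377.9286
  5    27,500.00    15,674.0873    78,370.4365
  Σ                 23,283.4810    96,328.2760
P = 23,283.4810; D_Mac = 4.13719 yrs; D_mod = 3.69722 yrs.
DV01 ≈ 3.69722 × 23,283.4810 × 0.0001 = 8.608425.

C$8.6084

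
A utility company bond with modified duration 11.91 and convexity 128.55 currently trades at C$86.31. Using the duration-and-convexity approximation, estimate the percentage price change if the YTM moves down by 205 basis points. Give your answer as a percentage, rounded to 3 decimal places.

Duration effect: -D_mod·Δy = -11.91 × (-0.0205) = +0.244155
Convexity effect: ½·C·(Δy)² = 0.5 × 128.55 × (-0.0205)² = +0.02701156875
ΔP/P ≈ +0.244155 + 0.02701156875 = +0.27116656875
= +27.116656875%.

+27.117%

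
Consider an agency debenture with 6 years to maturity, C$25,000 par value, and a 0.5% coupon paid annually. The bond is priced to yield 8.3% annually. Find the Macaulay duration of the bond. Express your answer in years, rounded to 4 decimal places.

5.9026 years

Periodic yield y = 0.083. Discount each cash flow and weight by its year:
  t   CF        PV=CF/(1+0.083)^t    t·PV
  1       125.00       115.4201       115.4201
  2       125.00       106.5744       213.1489
  3       125.00        98.4067       295.2201
  4       125.00        90.8649       363.4596
  5       125.00        83.9011       419.5056
  6    25,125.00    15,571.6750    93,430.0500
  Σ                 16,066.8423    94,836.8043
Price P = Σ PV = 16,066.8423.
Macaulay duration = Σ(t·PV) / P = 94,836.8043 / 16,066.8423 = 5.90264 years.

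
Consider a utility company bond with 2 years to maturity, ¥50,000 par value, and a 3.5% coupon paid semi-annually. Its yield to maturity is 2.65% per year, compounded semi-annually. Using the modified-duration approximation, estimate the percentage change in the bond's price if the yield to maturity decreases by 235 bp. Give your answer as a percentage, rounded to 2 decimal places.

+4.52%

Periodic yield y = 0.01325. Modified duration first:
  t   CF        PV=CF/(1+0.01325)^t    t·PV
  1       875.00       863.5579       863.5579
  2       875.00       852.2653     1,704.5307
  3       875.00       841.1205     2,523.3615
  4    50,875.00    48,265.6293   193,062.5170
  Σ                 50,822.5729   198,153.9670
P = 50,822.5729; D_Mac = 3.89894 half-year periods = 1.94947 yrs; D_mod = 1.94947/(1+0.01325) = 1.92398 yrs.
ΔP/P ≈ -D_mod · Δy = -1.92398 × (-0.0235) = +0.045213 = +4.5213%.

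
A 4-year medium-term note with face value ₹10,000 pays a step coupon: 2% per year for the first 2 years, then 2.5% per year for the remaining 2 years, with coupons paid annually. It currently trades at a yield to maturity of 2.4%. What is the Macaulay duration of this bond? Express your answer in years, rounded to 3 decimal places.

3.879 years

Periodic yield y = 0.024. Discount each cash flow and weight by its year:
  t   CF        PV=CF/(1+0.024)^t    t·PV
  1       200.00       195.3125       195.3125
  2       200.00       190.7349       381.4697
  3       250.00       232.8306       698.4919
  4    10,250.00     9,322.3207    37,289.2828
  Σ                  9,941.1987    38,564.5569
Price P = Σ PV = 9,941.1987.
Macaulay duration = Σ(t·PV) / P = 38,564.5569 / 9,941.1987 = 3.87927 years.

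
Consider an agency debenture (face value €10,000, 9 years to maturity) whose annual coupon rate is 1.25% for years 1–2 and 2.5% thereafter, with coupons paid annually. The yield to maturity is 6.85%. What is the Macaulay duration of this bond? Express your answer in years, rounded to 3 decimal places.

8.195 years

Periodic yield y = 0.0685. Discount each cash flow and weight by its year:
  t   CF        PV=CF/(1+0.0685)^t    t·PV
  1       125.00       116.9864       116.9864
  2       125.00       109.4866       218.9732
  3       250.00       204.9351       614.8054
  4       250.00       191.7970       767.1882
  5       250.00       179.5012       897.5060
  6       250.00       167.9936     1,007.9619
  7       250.00       157.2238     1,100.5667
  8       250.00       147.1444     1,177.1554
  9    10,250.00     5,646.1593    50,815.4337
  Σ                  6,921.2276    56,716.5768
Price P = Σ PV = 6,921.2276.
Macaulay duration = Σ(t·PV) / P = 56,716.5768 / 6,921.2276 = 8.19458 years.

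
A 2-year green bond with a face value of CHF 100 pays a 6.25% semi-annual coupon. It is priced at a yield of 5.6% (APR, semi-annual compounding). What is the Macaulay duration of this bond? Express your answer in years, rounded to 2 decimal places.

1.91 years

Periodic yield y = 0.028. Discount each cash flow and weight by its period:
  t   CF        PV=CF/(1+0.028)^t    t·PV
  1        3.125         3.0399         3.0399
  2        3.125         2.9571         5.9142
  3        3.125         2.8765         8.6296
  4      103.125        92.3403       369.3614
  Σ                    101.2139       386.9451
Price P = Σ PV = 101.2139.
Macaulay duration = Σ(t·PV) / P = 386.9451 / 101.2139 = 3.82304 half-year periods.
In years: 3.82304 / 2 = 1.91152 years.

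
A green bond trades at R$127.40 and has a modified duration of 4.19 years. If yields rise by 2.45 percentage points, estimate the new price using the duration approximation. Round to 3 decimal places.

Duration approximation: ΔP/P ≈ -D_mod · Δy = -4.19 × (+0.0245) = -0.102655.
New price ≈ 127.40 × (1 - 0.102655) = 114.321753.

R$114.322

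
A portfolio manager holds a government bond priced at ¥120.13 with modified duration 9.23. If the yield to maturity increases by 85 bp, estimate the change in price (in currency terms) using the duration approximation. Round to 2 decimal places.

-¥9.42

Duration approximation: ΔP/P ≈ -D_mod · Δy = -9.23 × (+0.0085) = -0.078455.
ΔP ≈ 120.13 × (-0.078455) = -9.42479915.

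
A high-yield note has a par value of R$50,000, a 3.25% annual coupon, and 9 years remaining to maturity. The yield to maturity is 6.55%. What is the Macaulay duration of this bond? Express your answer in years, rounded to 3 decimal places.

7.778 years

Periodic yield y = 0.0655. Discount each cash flow and weight by its year:
  t   CF        PV=CF/(1+0.0655)^t    t·PV
  1     1,625.00     1,525.1056     1,525.1056
  2     1,625.00     1,431.3520     2,862.7041
  3     1,625.00     1,343.3618     4,030.0855
  4     1,625.00     1,260.7807     5,043.1228
  5     1,625.00     1,183.2761     5,916.3805
  6     1,625.00     1,110.5360     6,663.2160
  7     1,625.00     1,042.2675     7,295.8724
  8     1,625.00       978.1957     7,825.5653
  9    51,625.00    29,166.1415   262,495.2734
  Σ                 39,041.0169   303,657.3254
Price P = Σ PV = 39,041.0169.
Macaulay duration = Σ(t·PV) / P = 303,657.3254 / 39,041.0169 = 7.77791 years.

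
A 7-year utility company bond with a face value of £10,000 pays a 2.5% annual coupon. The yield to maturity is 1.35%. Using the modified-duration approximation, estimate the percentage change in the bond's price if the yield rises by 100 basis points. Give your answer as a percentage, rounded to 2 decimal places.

-6.44%

Periodic yield y = 0.0135. Modified duration first:
  t   CF        PV=CF/(1+0.0135)^t    t·PV
  1       250.00       246.6700       246.6700
  2       250.00       243.3843       486.7685
  3       250.00       240.1423       720.4270
  4       250.00       236.9436       947.7744
  5       250.00       233.7875     1,168.9374
  6       250.00       230.6734     1,384.0403
  7    10,250.00     9,331.6318    65,321.4226
  Σ                 10,763.2328    70,276.0402
P = 10,763.2328; D_Mac = 6.52927 yrs; D_mod = 6.52927/(1+0.0135) = 6.44230 yrs.
ΔP/P ≈ -D_mod · Δy = -6.44230 × (+0.01) = -0.064423 = -6.4423%.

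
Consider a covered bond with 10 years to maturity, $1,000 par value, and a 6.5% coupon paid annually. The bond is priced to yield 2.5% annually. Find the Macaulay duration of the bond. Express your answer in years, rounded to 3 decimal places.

8.018 years

Periodic yield y = 0.025. Discount each cash flow and weight by its year:
  t   CF        PV=CF/(1+0.025)^t    t·PV
  1        65.00        63.4146        63.4146
  2        65.00        61.8679       123.7359
  3        65.00        60.3590       181.0769
  4        65.00        58.8868       235.5472
  5        65.00        57.4505       287.2526
  6        65.00        56.0493       336.2958
  7        65.00        54.6822       382.7757
  8        65.00        53.3485       426.7882
  9        65.00        52.0473       468.4261
  10    1,065.00       831.9763     8,319.7630
  Σ                  1,350.0826    10,825.0759
Price P = Σ PV = 1,350.0826.
Macaulay duration = Σ(t·PV) / P = 10,825.0759 / 1,350.0826 = 8.01808 years.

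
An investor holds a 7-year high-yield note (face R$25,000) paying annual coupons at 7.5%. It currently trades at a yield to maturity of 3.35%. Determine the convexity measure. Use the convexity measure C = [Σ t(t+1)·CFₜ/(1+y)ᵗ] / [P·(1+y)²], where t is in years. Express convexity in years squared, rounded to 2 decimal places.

With y = 0.0335:
  t   CF        PV=CF/(1+0.0335)^t    t·PV        t(t+1)·PV
  1     1,875.00     1,814.2235     1,814.2235       3,628.4470
  2     1,875.00     1,755.4170     3,510.8341      10,532.5022
  3     1,875.00     1,698.5167     5,095.5502      20,382.2008
  4     1,875.00     1,643.4608     6,573.8432      32,869.2159
  5     1,875.00     1,590.1894     7,950.9472      47,705.6834
  6     1,875.00     1,538.6448     9,231.8691      64,623.0835
  7    26,875.00    21,339.0512   149,373.3587   1,194,986.8692
  Σ                 31,379.5036   183,550.6259   1,374,728.0021
P = 31,379.5036.
Convexity = Σ t(t+1)·PV / [P·(1+y)²] = 1,374,728.0021 / (31,379.5036 × 1.068122) = 41.01566.

41.02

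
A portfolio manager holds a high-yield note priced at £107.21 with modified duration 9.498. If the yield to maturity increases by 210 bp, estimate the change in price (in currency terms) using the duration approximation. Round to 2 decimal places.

-£21.38

Duration approximation: ΔP/P ≈ -D_mod · Δy = -9.498 × (+0.021) = -0.199458.
ΔP ≈ 107.21 × (-0.199458) = -21.38389218.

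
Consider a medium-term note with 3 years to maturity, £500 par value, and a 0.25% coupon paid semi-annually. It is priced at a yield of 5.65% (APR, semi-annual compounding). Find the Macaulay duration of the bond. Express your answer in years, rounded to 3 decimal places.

2.990 years

Periodic yield y = 0.02825. Discount each cash flow and weight by its period:
  t   CF        PV=CF/(1+0.02825)^t    t·PV
  1        0.625         0.6078         0.6078
  2        0.625         0.5911         1.1823
  3        0.625         0.5749         1.7247
  4        0.625         0.5591         2.2364
  5        0.625         0.5437         2.7187
  6      500.625       423.5652     2,541.3909
  Σ                    426.4418     2,549.8607
Price P = Σ PV = 426.4418.
Macaulay duration = Σ(t·PV) / P = 2,549.8607 / 426.4418 = 5.97939 half-year periods.
In years: 5.97939 / 2 = 2.98969 years.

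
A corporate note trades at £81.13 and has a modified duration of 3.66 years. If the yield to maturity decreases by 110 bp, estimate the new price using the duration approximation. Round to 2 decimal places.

Duration approximation: ΔP/P ≈ -D_mod · Δy = -3.66 × (-0.011) = +0.040260.
New price ≈ 81.13 × (1 + 0.040260) = 84.3962938.

£84.40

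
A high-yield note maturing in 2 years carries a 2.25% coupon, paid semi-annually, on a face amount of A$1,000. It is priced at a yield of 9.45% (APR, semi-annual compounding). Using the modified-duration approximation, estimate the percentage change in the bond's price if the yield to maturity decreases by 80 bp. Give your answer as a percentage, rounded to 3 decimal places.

Periodic yield y = 0.04725. Modified duration first:
  t   CF        PV=CF/(1+0.04725)^t    t·PV
  1        11.25        10.7424        10.7424
  2        11.25        10.2577        20.5155
  3        11.25         9.7949        29.3848
  4     1,011.25       840.7310     3,362.9240
  Σ                    871.5261     3,423.5667
P = 871.5261; D_Mac = 3.92824 half-year periods = 1.96412 yrs; D_mod = 1.96412/(1+0.04725) = 1.87550 yrs.
ΔP/P ≈ -D_mod · Δy = -1.87550 × (-0.008) = +0.015004 = +1.5004%.

+1.500%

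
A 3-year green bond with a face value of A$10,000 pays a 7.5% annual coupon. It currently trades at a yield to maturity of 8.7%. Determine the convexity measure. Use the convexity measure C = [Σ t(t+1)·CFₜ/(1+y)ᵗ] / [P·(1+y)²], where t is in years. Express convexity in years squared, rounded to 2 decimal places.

9.22

With y = 0.087:
  t   CF        PV=CF/(1+0.087)^t    t·PV        t(t+1)·PV
  1       750.00       689.9724       689.9724       1,379.9448
  2       750.00       634.7492     1,269.4984       3,808.4953
  3    10,750.00     8,369.8916    25,109.6747     100,438.6989
  Σ                  9,694.6132    27,069.1456     105,627.1390
P = 9,694.6132.
Convexity = Σ t(t+1)·PV / [P·(1+y)²] = 105,627.1390 / (9,694.6132 × 1.181569) = 9.22117.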